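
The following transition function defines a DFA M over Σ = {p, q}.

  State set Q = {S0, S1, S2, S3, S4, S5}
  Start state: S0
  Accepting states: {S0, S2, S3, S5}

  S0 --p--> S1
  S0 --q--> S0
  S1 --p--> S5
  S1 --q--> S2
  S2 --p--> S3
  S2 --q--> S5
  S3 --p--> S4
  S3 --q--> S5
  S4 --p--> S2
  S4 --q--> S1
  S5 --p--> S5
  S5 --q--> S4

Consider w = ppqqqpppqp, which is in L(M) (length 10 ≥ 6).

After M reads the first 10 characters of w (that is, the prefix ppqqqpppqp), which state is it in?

State sequence: S0 -p-> S1 -p-> S5 -q-> S4 -q-> S1 -q-> S2 -p-> S3 -p-> S4 -p-> S2 -q-> S5 -p-> S5

After reading 10 characters, M is in state S5.

S5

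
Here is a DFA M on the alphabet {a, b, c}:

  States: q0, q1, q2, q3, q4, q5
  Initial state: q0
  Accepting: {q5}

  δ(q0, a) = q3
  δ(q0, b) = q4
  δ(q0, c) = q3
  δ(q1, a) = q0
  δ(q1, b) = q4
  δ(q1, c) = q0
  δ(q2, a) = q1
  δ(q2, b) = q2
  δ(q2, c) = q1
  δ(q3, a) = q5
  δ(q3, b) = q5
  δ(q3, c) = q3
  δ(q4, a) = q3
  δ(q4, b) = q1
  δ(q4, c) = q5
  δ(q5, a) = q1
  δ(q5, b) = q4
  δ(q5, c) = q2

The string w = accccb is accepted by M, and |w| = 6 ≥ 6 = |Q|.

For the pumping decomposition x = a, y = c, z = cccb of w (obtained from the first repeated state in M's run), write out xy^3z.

xy^3z = a·c·c·c·cccb = accccccb.
Reading y = c takes M from q3 back to q3, so after x·y·y·y the machine is still in q3, and z then leads to the accepting state q5. Hence accccccb ∈ L(M).

accccccb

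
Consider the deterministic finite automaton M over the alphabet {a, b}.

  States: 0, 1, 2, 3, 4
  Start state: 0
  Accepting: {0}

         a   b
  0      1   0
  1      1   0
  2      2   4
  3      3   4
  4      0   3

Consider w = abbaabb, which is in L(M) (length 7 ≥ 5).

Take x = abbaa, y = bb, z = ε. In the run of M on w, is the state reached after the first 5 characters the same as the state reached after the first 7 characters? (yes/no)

no

Run of M on the first 7 characters of w = a b b a a b b:
  step 0: 0  (start)
  step 1: 1  (read a: 0→1)
  step 2: 0  (read b: 1→0)
  step 3: 0  (read b: 0→0)
  step 4: 1  (read a: 0→1)
  step 5: 1  (read a: 1→1)
  step 6: 0  (read b: 1→0)
  step 7: 0  (read b: 0→0)

After x (step 5): 1. After xy (step 7): 0.
They differ (1 ≠ 0), so y is not a cycle from the state after x; this split is not the one the pumping-lemma construction produces, and pumping y need not keep the string in L(M).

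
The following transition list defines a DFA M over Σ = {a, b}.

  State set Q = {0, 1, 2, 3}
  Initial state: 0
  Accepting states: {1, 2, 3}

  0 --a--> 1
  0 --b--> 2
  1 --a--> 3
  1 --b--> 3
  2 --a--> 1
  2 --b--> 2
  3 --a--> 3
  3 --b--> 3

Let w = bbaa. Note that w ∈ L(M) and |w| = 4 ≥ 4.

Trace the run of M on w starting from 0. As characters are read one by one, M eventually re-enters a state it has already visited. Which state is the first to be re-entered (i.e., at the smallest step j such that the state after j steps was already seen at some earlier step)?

Run of M on w = b b a a:
  step 0: 0  (start)
  step 1: 2  (read b: 0→2)
  step 2: 2  (read b: 2→2)   ← first repeat (2 seen earlier)
  step 3: 1  (read a: 2→1)
  step 4: 3  (read a: 1→3)

The earliest repeat is at step j = 2: M is in 2, which it already visited at step i = 1.
Pumping length from the standard proof: p = 4 (the number of states). The repeated state found above gives |xy| = j ≤ 4 and |y| = j − i ≥ 1.

2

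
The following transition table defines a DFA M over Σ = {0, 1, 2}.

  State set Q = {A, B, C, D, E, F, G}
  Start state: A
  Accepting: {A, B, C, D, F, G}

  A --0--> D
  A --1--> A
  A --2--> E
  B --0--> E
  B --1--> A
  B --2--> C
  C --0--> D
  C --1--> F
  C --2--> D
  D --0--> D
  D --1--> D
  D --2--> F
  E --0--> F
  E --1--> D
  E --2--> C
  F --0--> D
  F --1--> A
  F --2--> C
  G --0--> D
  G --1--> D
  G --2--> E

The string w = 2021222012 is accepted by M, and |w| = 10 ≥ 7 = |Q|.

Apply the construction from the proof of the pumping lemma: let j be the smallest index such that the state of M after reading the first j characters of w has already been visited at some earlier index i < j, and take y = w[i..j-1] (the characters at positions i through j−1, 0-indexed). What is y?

21

Run of M on w = 2 0 2 1 2 2 2 0 1 2:
  step 0: A  (start)
  step 1: E  (read 2: A→E)
  step 2: F  (read 0: E→F)
  step 3: C  (read 2: F→C)
  step 4: F  (read 1: C→F)   ← first repeat (F seen earlier)
  step 5: C  (read 2: F→C)
  step 6: D  (read 2: C→D)
  step 7: F  (read 2: D→F)
  step 8: D  (read 0: F→D)
  step 9: D  (read 1: D→D)
  step 10: F  (read 2: D→F)

So i = 2, j = 4, giving x = w[0:2] = 20, y = w[2:4] = 21, z = w[4:10] = 222012.
Check: |xy| = 4 ≤ 7 and |y| = 2 ≥ 1. Reading y takes M from F back to F, so every xyⁱz is accepted.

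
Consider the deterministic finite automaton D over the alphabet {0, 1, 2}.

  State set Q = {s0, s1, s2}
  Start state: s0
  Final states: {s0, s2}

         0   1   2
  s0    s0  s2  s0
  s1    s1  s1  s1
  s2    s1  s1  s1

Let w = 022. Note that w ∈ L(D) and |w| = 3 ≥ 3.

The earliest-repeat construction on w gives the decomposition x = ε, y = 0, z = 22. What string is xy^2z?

xy^2z = ε·0·0·22 = 0022.
Reading y = 0 takes D from s0 back to s0, so after x·y·y the machine is still in s0, and z then leads to the accepting state s0. Hence 0022 ∈ L(D).

0022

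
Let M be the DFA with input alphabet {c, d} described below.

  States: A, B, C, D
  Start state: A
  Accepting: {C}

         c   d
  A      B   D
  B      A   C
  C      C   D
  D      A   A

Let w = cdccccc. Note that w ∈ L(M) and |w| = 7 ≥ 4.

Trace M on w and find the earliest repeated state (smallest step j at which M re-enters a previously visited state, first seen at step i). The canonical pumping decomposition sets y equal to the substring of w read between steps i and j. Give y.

c

State sequence: A -c-> B -d-> C -c-> C -c-> C -c-> C -c-> C -c-> C
First repeat at step 3: C was already visited.

So i = 2, j = 3, giving x = w[0:2] = cd, y = w[2:3] = c, z = w[3:7] = cccc.
Check: |xy| = 3 ≤ 4 and |y| = 1 ≥ 1. Reading y takes M from C back to C, so every xyⁱz is accepted.
With |Q| = 4, pigeonhole forces a state repeat no later than step 4; the substring read between the first and second visits to that state can be pumped.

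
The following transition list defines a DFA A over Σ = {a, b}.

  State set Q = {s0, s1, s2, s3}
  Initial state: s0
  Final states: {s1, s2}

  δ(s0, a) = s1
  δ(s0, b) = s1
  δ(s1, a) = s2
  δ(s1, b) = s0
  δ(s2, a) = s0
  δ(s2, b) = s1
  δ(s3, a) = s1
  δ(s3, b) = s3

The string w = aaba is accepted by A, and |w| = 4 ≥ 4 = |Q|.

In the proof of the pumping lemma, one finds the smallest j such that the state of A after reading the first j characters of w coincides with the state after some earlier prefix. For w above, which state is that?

Run of A on w = a a b a:
  step 0: s0  (start)
  step 1: s1  (read a: s0→s1)
  step 2: s2  (read a: s1→s2)
  step 3: s1  (read b: s2→s1)   ← first repeat (s1 seen earlier)
  step 4: s2  (read a: s1→s2)

The earliest repeat is at step j = 3: A is in s1, which it already visited at step i = 1.
The DFA has 4 states, so the proof of the pumping lemma guarantees a repeated state among the first 4+1 visited; the segment between the two visits is the pumpable y.

s1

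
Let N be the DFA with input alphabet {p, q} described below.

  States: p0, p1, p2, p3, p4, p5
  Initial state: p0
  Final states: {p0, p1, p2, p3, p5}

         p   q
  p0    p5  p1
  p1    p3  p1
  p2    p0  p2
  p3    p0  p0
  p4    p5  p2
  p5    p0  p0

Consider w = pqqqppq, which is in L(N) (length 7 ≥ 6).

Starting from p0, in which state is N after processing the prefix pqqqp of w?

Run of N on the first 5 characters of w = p q q q p:
  step 0: p0  (start)
  step 1: p5  (read p: p0→p5)
  step 2: p0  (read q: p5→p0)
  step 3: p1  (read q: p0→p1)
  step 4: p1  (read q: p1→p1)
  step 5: p3  (read p: p1→p3)

After reading 5 characters, N is in state p3.
(This kind of state-tracing is the core of the pumping-lemma construction: with 6 states, pigeonhole forces a repeat within the first 6 steps.)

p3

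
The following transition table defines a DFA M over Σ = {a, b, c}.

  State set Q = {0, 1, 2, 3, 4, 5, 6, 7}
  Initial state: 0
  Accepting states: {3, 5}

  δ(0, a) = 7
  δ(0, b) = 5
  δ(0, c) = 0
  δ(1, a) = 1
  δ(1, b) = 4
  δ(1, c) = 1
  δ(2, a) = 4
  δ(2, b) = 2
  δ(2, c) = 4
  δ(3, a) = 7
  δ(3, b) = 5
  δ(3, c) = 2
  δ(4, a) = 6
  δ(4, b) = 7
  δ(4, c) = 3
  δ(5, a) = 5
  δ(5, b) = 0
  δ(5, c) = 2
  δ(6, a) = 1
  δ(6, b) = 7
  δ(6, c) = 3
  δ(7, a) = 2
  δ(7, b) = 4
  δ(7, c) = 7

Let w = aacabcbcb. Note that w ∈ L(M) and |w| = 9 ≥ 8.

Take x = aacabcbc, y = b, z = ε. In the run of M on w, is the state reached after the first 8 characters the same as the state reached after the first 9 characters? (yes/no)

Run of M on the first 9 characters of w = a a c a b c b c b:
  step 0: 0  (start)
  step 1: 7  (read a: 0→7)
  step 2: 2  (read a: 7→2)
  step 3: 4  (read c: 2→4)
  step 4: 6  (read a: 4→6)
  step 5: 7  (read b: 6→7)
  step 6: 7  (read c: 7→7)
  step 7: 4  (read b: 7→4)
  step 8: 3  (read c: 4→3)
  step 9: 5  (read b: 3→5)

After x (step 8): 3. After xy (step 9): 5.
They differ (3 ≠ 5), so y is not a cycle from the state after x; this split is not the one the pumping-lemma construction produces, and pumping y need not keep the string in L(M).

no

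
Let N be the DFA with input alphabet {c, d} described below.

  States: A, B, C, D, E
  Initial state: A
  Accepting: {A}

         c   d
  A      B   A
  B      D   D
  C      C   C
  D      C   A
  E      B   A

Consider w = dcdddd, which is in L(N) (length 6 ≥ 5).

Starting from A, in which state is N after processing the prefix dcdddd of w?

A

Run of N on the first 6 characters of w = d c d d d d:
  step 0: A  (start)
  step 1: A  (read d: A→A)
  step 2: B  (read c: A→B)
  step 3: D  (read d: B→D)
  step 4: A  (read d: D→A)
  step 5: A  (read d: A→A)
  step 6: A  (read d: A→A)

After reading 6 characters, N is in state A.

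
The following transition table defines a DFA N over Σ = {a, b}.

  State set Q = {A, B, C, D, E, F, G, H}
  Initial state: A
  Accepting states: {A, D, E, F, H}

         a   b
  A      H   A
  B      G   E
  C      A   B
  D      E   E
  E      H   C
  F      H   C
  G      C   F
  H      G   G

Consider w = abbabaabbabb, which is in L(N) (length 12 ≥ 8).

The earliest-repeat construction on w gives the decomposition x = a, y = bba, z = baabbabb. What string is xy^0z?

xy⁰z = xz = a·baabbabb = abaabbabb.
Reading y = bba takes N from H back to H, so after x the machine is still in H, and z then leads to the accepting state F. Hence abaabbabb ∈ L(N).

abaabbabb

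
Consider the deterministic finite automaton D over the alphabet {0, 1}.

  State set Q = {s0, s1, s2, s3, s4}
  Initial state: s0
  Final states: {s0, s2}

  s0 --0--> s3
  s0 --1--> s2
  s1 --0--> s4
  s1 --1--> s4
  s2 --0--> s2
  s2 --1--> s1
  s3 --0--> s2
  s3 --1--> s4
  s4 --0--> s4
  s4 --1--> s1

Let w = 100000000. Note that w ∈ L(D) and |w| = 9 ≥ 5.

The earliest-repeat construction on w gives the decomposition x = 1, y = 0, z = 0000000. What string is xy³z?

10000000000

xy^3z = 1·0·0·0·0000000 = 10000000000.
Reading y = 0 takes D from s2 back to s2, so after x·y·y·y the machine is still in s2, and z then leads to the accepting state s2. Hence 10000000000 ∈ L(D).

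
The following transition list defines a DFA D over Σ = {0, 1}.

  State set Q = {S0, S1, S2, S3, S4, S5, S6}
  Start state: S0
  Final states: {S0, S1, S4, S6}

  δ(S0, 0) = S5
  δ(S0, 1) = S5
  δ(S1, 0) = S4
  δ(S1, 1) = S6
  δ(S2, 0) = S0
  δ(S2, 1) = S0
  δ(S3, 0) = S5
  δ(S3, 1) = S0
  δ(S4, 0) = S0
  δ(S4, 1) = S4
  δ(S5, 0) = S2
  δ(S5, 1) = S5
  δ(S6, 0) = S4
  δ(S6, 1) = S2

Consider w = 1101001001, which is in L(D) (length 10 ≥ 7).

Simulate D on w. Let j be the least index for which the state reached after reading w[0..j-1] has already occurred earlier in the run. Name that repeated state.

State sequence: S0 -1-> S5 -1-> S5 -0-> S2 -1-> S0 -0-> S5 -0-> S2 -1-> S0 -0-> S5 -0-> S2 -1-> S0
First repeat at step 2: S5 was already visited.

The earliest repeat is at step j = 2: D is in S5, which it already visited at step i = 1.

S5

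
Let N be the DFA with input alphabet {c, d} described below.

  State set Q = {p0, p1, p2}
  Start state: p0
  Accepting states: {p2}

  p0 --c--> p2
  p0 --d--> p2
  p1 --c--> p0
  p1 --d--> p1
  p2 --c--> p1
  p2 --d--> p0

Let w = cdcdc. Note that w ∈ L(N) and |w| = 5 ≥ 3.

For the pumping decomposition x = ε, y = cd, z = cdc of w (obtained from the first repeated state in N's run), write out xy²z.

xy^2z = ε·cd·cd·cdc = cdcdcdc.
Reading y = cd takes N from p0 back to p0, so after x·y·y the machine is still in p0, and z then leads to the accepting state p2. Hence cdcdcdc ∈ L(N).

cdcdcdc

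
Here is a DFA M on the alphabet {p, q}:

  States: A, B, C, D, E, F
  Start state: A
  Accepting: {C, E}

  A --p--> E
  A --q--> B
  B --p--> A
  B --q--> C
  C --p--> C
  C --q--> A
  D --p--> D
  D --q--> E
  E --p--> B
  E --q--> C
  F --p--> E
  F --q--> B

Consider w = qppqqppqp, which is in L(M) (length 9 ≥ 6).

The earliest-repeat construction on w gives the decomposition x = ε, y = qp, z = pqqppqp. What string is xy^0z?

xy⁰z = xz = ε·pqqppqp = pqqppqp.
Reading y = qp takes M from A back to A, so after x the machine is still in A, and z then leads to the accepting state C. Hence pqqppqp ∈ L(M).

pqqppqp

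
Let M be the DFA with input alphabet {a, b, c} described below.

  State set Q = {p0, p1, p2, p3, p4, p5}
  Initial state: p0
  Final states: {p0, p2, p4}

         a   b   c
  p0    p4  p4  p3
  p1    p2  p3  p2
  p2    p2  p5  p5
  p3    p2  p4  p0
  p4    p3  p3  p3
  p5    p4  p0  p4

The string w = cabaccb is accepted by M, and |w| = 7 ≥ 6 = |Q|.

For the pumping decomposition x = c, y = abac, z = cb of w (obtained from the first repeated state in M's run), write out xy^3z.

xy^3z = c·abac·abac·abac·cb = cabacabacabaccb.
Reading y = abac takes M from p3 back to p3, so after x·y·y·y the machine is still in p3, and z then leads to the accepting state p4. Hence cabacabacabaccb ∈ L(M).

cabacabacabaccb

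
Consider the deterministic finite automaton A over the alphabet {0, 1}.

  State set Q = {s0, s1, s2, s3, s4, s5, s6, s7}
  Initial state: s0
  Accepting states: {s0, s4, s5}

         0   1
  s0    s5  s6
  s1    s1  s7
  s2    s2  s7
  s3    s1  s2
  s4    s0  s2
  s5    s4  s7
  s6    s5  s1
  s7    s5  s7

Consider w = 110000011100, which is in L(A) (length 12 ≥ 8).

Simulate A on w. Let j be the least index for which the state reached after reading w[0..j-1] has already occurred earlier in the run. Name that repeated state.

Run of A on w = 1 1 0 0 0 0 0 1 1 1 0 0:
  step 0: s0  (start)
  step 1: s6  (read 1: s0→s6)
  step 2: s1  (read 1: s6→s1)
  step 3: s1  (read 0: s1→s1)   ← first repeat (s1 seen earlier)
  step 4: s1  (read 0: s1→s1)
  step 5: s1  (read 0: s1→s1)
  step 6: s1  (read 0: s1→s1)
  step 7: s1  (read 0: s1→s1)
  step 8: s7  (read 1: s1→s7)
  step 9: s7  (read 1: s7→s7)
  step 10: s7  (read 1: s7→s7)
  step 11: s5  (read 0: s7→s5)
  step 12: s4  (read 0: s5→s4)

The earliest repeat is at step j = 3: A is in s1, which it already visited at step i = 2.
Pumping length from the standard proof: p = 8 (the number of states). The repeated state found above gives |xy| = j ≤ 8 and |y| = j − i ≥ 1.

s1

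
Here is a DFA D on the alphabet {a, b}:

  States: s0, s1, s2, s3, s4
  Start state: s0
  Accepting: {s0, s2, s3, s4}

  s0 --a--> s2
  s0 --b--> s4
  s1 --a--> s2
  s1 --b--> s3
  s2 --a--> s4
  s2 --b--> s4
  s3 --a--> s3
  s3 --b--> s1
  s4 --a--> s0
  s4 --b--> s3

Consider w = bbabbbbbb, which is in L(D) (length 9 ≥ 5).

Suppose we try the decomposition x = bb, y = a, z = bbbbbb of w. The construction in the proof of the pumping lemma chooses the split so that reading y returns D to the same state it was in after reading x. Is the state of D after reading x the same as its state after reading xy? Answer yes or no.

yes

Run of D on the first 3 characters of w = b b a:
  step 0: s0  (start)
  step 1: s4  (read b: s0→s4)
  step 2: s3  (read b: s4→s3)
  step 3: s3  (read a: s3→s3)

After x (step 2): s3. After xy (step 3): s3.
They match, so y = a drives D around a cycle from s3 back to itself; pumping y any number of times keeps D in s3 before reading z, and xyⁱz ∈ L(D) for every i ≥ 0.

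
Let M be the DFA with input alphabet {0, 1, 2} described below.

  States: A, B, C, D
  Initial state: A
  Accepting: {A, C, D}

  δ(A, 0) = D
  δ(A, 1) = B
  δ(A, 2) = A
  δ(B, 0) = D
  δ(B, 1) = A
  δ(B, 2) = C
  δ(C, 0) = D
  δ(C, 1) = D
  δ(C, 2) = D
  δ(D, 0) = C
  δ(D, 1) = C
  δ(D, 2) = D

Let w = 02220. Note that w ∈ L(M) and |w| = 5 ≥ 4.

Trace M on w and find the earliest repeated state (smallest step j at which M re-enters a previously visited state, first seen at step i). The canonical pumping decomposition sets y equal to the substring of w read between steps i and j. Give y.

State sequence: A -0-> D -2-> D -2-> D -2-> D -0-> C
First repeat at step 2: D was already visited.

So i = 1, j = 2, giving x = w[0:1] = 0, y = w[1:2] = 2, z = w[2:5] = 220.
Check: |xy| = 2 ≤ 4 and |y| = 1 ≥ 1. Reading y takes M from D back to D, so every xyⁱz is accepted.
The DFA has 4 states, so the proof of the pumping lemma guarantees a repeated state among the first 4+1 visited; the segment between the two visits is the pumpable y.

2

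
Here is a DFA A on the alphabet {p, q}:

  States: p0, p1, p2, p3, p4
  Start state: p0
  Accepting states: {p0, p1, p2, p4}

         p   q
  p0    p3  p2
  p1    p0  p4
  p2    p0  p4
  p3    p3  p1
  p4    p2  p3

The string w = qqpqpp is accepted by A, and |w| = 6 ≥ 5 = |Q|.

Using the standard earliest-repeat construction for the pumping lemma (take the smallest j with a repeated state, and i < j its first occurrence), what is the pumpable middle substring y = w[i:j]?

State sequence: p0 -q-> p2 -q-> p4 -p-> p2 -q-> p4 -p-> p2 -p-> p0
First repeat at step 3: p2 was already visited.

So i = 1, j = 3, giving x = w[0:1] = q, y = w[1:3] = qp, z = w[3:6] = qpp.
Check: |xy| = 3 ≤ 5 and |y| = 2 ≥ 1. Reading y takes A from p2 back to p2, so every xyⁱz is accepted.

qp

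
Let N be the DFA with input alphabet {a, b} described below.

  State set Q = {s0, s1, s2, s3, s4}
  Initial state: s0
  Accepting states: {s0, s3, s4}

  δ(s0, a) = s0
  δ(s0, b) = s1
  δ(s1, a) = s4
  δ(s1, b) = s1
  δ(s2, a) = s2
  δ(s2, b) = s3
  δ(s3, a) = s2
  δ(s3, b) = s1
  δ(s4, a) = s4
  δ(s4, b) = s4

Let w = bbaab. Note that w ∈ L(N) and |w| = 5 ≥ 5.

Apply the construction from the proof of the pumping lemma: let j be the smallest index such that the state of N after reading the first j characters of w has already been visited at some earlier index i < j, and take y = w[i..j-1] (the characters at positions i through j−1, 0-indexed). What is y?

Run of N on w = b b a a b:
  step 0: s0  (start)
  step 1: s1  (read b: s0→s1)
  step 2: s1  (read b: s1→s1)   ← first repeat (s1 seen earlier)
  step 3: s4  (read a: s1→s4)
  step 4: s4  (read a: s4→s4)
  step 5: s4  (read b: s4→s4)

So i = 1, j = 2, giving x = w[0:1] = b, y = w[1:2] = b, z = w[2:5] = aab.
Check: |xy| = 2 ≤ 5 and |y| = 1 ≥ 1. Reading y takes N from s1 back to s1, so every xyⁱz is accepted.
Since N has 5 states, any run of length ≥ 5 visits 5+1 states, so by pigeonhole some state repeats within the first 5 steps — that repeat gives the pumpable loop.

b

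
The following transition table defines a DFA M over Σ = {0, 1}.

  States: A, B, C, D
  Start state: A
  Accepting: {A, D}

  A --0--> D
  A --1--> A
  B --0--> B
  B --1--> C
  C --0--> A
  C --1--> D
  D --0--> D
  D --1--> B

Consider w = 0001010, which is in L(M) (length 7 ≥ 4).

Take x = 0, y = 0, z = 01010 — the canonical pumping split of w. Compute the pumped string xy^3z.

000001010

xy^3z = 0·0·0·0·01010 = 000001010.
Reading y = 0 takes M from D back to D, so after x·y·y·y the machine is still in D, and z then leads to the accepting state A. Hence 000001010 ∈ L(M).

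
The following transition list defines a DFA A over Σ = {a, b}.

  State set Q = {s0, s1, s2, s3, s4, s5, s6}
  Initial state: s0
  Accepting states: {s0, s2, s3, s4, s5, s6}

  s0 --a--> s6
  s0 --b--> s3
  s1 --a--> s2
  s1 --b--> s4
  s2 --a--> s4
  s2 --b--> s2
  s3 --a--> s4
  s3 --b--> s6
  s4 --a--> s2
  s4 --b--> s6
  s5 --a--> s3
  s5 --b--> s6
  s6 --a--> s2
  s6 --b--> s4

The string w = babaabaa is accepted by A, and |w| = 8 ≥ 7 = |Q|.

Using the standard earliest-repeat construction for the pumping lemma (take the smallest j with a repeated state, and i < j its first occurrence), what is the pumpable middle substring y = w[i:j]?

State sequence: s0 -b-> s3 -a-> s4 -b-> s6 -a-> s2 -a-> s4 -b-> s6 -a-> s2 -a-> s4
First repeat at step 5: s4 was already visited.

So i = 2, j = 5, giving x = w[0:2] = ba, y = w[2:5] = baa, z = w[5:8] = baa.
Check: |xy| = 5 ≤ 7 and |y| = 3 ≥ 1. Reading y takes A from s4 back to s4, so every xyⁱz is accepted.
Since A has 7 states, any run of length ≥ 7 visits 7+1 states, so by pigeonhole some state repeats within the first 7 steps — that repeat gives the pumpable loop.

baa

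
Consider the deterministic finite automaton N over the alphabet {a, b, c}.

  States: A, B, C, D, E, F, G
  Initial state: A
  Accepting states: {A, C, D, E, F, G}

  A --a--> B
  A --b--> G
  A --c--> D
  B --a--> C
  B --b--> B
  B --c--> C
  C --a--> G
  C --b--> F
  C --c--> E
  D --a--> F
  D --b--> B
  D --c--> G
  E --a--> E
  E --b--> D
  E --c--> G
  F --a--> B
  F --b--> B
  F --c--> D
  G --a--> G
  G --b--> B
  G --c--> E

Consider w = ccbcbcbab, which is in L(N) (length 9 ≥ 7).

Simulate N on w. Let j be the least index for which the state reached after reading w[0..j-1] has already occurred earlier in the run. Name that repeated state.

Run of N on w = c c b c b c b a b:
  step 0: A  (start)
  step 1: D  (read c: A→D)
  step 2: G  (read c: D→G)
  step 3: B  (read b: G→B)
  step 4: C  (read c: B→C)
  step 5: F  (read b: C→F)
  step 6: D  (read c: F→D)   ← first repeat (D seen earlier)
  step 7: B  (read b: D→B)
  step 8: C  (read a: B→C)
  step 9: F  (read b: C→F)

The earliest repeat is at step j = 6: N is in D, which it already visited at step i = 1.

D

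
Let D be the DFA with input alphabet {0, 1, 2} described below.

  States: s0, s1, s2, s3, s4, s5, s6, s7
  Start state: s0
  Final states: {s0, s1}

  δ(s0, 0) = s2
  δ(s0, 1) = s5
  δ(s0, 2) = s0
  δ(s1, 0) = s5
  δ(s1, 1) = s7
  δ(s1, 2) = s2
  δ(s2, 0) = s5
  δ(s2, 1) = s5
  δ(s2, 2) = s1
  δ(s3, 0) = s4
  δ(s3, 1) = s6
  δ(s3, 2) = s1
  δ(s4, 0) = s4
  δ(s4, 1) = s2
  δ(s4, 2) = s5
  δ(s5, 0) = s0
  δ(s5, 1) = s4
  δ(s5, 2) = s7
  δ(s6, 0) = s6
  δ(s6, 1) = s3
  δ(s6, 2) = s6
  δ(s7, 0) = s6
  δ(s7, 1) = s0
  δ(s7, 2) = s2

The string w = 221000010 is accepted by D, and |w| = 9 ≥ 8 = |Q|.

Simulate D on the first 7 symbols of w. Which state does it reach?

Run of D on the first 7 characters of w = 2 2 1 0 0 0 0:
  step 0: s0  (start)
  step 1: s0  (read 2: s0→s0)
  step 2: s0  (read 2: s0→s0)
  step 3: s5  (read 1: s0→s5)
  step 4: s0  (read 0: s5→s0)
  step 5: s2  (read 0: s0→s2)
  step 6: s5  (read 0: s2→s5)
  step 7: s0  (read 0: s5→s0)

After reading 7 characters, D is in state s0.

s0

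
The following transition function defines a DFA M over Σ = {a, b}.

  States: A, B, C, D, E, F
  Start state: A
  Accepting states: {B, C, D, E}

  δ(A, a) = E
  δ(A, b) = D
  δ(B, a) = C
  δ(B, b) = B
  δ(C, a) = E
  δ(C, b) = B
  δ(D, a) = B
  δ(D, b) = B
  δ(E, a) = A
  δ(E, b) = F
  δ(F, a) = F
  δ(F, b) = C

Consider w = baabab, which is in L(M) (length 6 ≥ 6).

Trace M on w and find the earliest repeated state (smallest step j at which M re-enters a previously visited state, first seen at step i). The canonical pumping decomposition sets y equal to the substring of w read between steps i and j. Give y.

State sequence: A -b-> D -a-> B -a-> C -b-> B -a-> C -b-> B
First repeat at step 4: B was already visited.

So i = 2, j = 4, giving x = w[0:2] = ba, y = w[2:4] = ab, z = w[4:6] = ab.
Check: |xy| = 4 ≤ 6 and |y| = 2 ≥ 1. Reading y takes M from B back to B, so every xyⁱz is accepted.
With |Q| = 6, pigeonhole forces a state repeat no later than step 6; the substring read between the first and second visits to that state can be pumped.

ab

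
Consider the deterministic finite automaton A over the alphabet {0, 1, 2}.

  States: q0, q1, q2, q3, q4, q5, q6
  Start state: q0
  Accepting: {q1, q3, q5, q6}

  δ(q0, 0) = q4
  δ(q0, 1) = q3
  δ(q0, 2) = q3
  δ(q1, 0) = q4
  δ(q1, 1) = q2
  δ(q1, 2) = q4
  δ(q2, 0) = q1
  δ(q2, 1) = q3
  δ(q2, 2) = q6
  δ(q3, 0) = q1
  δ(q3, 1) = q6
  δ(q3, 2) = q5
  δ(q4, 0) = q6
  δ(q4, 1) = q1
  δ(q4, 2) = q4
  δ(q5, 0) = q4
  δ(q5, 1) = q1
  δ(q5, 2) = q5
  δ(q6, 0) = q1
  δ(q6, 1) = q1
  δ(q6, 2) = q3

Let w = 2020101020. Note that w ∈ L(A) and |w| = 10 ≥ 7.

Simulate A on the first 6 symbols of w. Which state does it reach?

State sequence: q0 -2-> q3 -0-> q1 -2-> q4 -0-> q6 -1-> q1 -0-> q4

After reading 6 characters, A is in state q4.
(This kind of state-tracing is the core of the pumping-lemma construction: with 7 states, pigeonhole forces a repeat within the first 7 steps.)

q4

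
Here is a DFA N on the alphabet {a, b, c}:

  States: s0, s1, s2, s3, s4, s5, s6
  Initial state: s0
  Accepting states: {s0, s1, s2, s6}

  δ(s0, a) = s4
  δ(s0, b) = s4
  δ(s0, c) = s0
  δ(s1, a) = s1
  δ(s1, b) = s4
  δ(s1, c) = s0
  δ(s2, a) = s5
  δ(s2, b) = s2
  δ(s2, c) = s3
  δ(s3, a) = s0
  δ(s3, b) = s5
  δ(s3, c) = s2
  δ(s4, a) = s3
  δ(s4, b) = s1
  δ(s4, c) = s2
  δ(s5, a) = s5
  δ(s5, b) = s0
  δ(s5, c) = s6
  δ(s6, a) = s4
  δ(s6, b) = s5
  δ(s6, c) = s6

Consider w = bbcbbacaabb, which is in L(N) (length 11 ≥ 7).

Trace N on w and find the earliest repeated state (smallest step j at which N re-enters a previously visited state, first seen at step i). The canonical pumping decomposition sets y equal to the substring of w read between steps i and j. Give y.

Run of N on w = b b c b b a c a a b b:
  step 0: s0  (start)
  step 1: s4  (read b: s0→s4)
  step 2: s1  (read b: s4→s1)
  step 3: s0  (read c: s1→s0)   ← first repeat (s0 seen earlier)
  step 4: s4  (read b: s0→s4)
  step 5: s1  (read b: s4→s1)
  step 6: s1  (read a: s1→s1)
  step 7: s0  (read c: s1→s0)
  step 8: s4  (read a: s0→s4)
  step 9: s3  (read a: s4→s3)
  step 10: s5  (read b: s3→s5)
  step 11: s0  (read b: s5→s0)

So i = 0, j = 3, giving x = w[0:0] = ε, y = w[0:3] = bbc, z = w[3:11] = bbacaabb.
Check: |xy| = 3 ≤ 7 and |y| = 3 ≥ 1. Reading y takes N from s0 back to s0, so every xyⁱz is accepted.

bbc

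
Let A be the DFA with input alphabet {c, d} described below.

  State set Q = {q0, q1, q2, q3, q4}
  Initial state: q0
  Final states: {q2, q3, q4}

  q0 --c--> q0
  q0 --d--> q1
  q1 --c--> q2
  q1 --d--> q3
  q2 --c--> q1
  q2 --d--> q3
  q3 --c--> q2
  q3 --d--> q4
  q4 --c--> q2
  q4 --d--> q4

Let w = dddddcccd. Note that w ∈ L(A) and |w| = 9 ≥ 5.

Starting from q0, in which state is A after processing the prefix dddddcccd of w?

State sequence: q0 -d-> q1 -d-> q3 -d-> q4 -d-> q4 -d-> q4 -c-> q2 -c-> q1 -c-> q2 -d-> q3

After reading 9 characters, A is in state q3.
(This kind of state-tracing is the core of the pumping-lemma construction: with 5 states, pigeonhole forces a repeat within the first 5 steps.)

q3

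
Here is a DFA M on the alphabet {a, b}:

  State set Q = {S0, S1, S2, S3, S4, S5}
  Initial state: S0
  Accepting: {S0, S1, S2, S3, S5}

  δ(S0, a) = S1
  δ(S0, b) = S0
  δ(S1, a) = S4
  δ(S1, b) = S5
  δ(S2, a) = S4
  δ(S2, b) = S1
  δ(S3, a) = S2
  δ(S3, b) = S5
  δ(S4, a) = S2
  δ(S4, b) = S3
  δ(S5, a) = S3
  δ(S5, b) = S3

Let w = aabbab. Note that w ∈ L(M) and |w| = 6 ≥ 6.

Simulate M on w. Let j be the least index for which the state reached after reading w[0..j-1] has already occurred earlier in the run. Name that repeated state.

S3

Run of M on w = a a b b a b:
  step 0: S0  (start)
  step 1: S1  (read a: S0→S1)
  step 2: S4  (read a: S1→S4)
  step 3: S3  (read b: S4→S3)
  step 4: S5  (read b: S3→S5)
  step 5: S3  (read a: S5→S3)   ← first repeat (S3 seen earlier)
  step 6: S5  (read b: S3→S5)

The earliest repeat is at step j = 5: M is in S3, which it already visited at step i = 3.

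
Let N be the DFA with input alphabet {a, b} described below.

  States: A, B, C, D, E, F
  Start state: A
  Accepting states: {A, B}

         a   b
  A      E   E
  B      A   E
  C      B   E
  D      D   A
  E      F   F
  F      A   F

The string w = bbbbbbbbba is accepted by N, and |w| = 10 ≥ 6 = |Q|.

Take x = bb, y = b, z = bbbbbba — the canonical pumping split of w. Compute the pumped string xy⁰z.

xy⁰z = xz = bb·bbbbbba = bbbbbbbba.
Reading y = b takes N from F back to F, so after x the machine is still in F, and z then leads to the accepting state A. Hence bbbbbbbba ∈ L(N).

bbbbbbbba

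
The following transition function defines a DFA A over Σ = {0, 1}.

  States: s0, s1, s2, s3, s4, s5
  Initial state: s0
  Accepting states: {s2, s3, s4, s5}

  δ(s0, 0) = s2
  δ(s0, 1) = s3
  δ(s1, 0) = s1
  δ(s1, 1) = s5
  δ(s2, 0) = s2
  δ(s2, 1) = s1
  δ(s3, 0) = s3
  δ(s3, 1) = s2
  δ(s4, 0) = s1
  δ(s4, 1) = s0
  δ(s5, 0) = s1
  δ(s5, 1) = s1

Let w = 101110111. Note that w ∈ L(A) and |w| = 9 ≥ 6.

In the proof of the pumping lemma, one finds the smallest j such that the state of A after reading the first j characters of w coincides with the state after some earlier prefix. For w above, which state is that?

State sequence: s0 -1-> s3 -0-> s3 -1-> s2 -1-> s1 -1-> s5 -0-> s1 -1-> s5 -1-> s1 -1-> s5
First repeat at step 2: s3 was already visited.

The earliest repeat is at step j = 2: A is in s3, which it already visited at step i = 1.
Pumping length from the standard proof: p = 6 (the number of states). The repeated state found above gives |xy| = j ≤ 6 and |y| = j − i ≥ 1.

s3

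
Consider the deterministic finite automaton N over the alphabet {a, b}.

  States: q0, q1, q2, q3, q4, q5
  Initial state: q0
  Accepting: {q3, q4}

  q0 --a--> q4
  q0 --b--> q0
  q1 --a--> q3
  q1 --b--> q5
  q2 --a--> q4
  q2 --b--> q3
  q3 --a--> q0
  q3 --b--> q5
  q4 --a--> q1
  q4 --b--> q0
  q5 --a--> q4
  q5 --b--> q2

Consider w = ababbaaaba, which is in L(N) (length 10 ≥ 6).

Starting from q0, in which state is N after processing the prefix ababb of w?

q0

State sequence: q0 -a-> q4 -b-> q0 -a-> q4 -b-> q0 -b-> q0

After reading 5 characters, N is in state q0.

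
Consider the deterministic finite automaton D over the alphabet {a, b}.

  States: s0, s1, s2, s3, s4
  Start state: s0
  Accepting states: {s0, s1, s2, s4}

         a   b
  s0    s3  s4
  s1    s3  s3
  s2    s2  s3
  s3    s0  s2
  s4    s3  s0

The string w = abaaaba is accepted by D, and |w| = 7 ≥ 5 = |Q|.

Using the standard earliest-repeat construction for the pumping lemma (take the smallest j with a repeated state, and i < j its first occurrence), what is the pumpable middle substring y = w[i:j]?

a

State sequence: s0 -a-> s3 -b-> s2 -a-> s2 -a-> s2 -a-> s2 -b-> s3 -a-> s0
First repeat at step 3: s2 was already visited.

So i = 2, j = 3, giving x = w[0:2] = ab, y = w[2:3] = a, z = w[3:7] = aaba.
Check: |xy| = 3 ≤ 5 and |y| = 1 ≥ 1. Reading y takes D from s2 back to s2, so every xyⁱz is accepted.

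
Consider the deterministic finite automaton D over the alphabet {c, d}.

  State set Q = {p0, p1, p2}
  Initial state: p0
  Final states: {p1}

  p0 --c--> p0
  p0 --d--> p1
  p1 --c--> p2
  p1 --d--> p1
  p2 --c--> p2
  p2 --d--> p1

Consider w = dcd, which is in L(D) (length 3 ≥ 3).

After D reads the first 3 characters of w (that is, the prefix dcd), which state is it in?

State sequence: p0 -d-> p1 -c-> p2 -d-> p1

After reading 3 characters, D is in state p1.

p1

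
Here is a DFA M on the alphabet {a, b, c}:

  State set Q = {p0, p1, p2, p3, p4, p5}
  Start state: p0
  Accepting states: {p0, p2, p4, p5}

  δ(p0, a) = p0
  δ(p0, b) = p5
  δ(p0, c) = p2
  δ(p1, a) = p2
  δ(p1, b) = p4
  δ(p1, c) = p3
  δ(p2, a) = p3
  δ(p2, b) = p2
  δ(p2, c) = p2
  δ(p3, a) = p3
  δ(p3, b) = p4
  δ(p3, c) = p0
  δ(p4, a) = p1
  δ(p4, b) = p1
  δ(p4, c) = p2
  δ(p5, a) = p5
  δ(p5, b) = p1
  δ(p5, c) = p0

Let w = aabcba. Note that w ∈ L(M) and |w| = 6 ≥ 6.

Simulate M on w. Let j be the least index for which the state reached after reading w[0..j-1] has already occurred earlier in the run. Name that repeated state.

Run of M on w = a a b c b a:
  step 0: p0  (start)
  step 1: p0  (read a: p0→p0)   ← first repeat (p0 seen earlier)
  step 2: p0  (read a: p0→p0)
  step 3: p5  (read b: p0→p5)
  step 4: p0  (read c: p5→p0)
  step 5: p5  (read b: p0→p5)
  step 6: p5  (read a: p5→p5)

The earliest repeat is at step j = 1: M is in p0, which it already visited at step i = 0.

p0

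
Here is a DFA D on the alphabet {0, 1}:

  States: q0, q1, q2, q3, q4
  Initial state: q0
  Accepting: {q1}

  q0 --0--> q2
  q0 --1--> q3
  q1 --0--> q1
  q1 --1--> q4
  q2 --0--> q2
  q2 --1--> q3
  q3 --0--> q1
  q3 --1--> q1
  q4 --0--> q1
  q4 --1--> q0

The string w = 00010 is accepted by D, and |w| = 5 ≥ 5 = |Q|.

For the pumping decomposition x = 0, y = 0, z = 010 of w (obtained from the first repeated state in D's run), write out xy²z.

xy^2z = 0·0·0·010 = 000010.
Reading y = 0 takes D from q2 back to q2, so after x·y·y the machine is still in q2, and z then leads to the accepting state q1. Hence 000010 ∈ L(D).

000010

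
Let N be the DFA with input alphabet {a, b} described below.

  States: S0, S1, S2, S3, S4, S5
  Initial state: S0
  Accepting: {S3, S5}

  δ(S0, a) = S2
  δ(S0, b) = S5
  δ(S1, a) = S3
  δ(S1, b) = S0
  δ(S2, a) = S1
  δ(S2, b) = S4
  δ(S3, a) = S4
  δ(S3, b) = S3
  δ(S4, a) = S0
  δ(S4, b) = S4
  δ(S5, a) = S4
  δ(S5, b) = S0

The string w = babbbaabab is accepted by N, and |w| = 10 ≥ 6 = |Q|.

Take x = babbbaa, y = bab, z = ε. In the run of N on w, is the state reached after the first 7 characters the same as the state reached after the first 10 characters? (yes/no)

State sequence: S0 -b-> S5 -a-> S4 -b-> S4 -b-> S4 -b-> S4 -a-> S0 -a-> S2 -b-> S4 -a-> S0 -b-> S5

After x (step 7): S2. After xy (step 10): S5.
They differ (S2 ≠ S5), so y is not a cycle from the state after x; this split is not the one the pumping-lemma construction produces, and pumping y need not keep the string in L(N).

no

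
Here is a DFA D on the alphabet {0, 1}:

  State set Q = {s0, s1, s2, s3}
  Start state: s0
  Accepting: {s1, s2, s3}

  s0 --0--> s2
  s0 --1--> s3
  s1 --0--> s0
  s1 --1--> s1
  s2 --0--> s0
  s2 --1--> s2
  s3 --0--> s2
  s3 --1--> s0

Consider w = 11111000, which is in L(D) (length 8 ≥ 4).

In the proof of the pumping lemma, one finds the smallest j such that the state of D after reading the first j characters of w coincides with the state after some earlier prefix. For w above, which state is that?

State sequence: s0 -1-> s3 -1-> s0 -1-> s3 -1-> s0 -1-> s3 -0-> s2 -0-> s0 -0-> s2
First repeat at step 2: s0 was already visited.

The earliest repeat is at step j = 2: D is in s0, which it already visited at step i = 0.

s0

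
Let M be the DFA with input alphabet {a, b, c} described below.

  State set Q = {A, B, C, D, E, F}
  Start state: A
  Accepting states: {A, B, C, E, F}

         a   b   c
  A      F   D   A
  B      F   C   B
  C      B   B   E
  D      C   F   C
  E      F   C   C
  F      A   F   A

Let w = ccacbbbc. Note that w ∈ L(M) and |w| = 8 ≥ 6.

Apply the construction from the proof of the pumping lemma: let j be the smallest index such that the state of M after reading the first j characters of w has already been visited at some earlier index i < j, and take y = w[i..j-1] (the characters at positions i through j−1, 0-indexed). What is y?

c

State sequence: A -c-> A -c-> A -a-> F -c-> A -b-> D -b-> F -b-> F -c-> A
First repeat at step 1: A was already visited.

So i = 0, j = 1, giving x = w[0:0] = ε, y = w[0:1] = c, z = w[1:8] = cacbbbc.
Check: |xy| = 1 ≤ 6 and |y| = 1 ≥ 1. Reading y takes M from A back to A, so every xyⁱz is accepted.
The DFA has 6 states, so the proof of the pumping lemma guarantees a repeated state among the first 6+1 visited; the segment between the two visits is the pumpable y.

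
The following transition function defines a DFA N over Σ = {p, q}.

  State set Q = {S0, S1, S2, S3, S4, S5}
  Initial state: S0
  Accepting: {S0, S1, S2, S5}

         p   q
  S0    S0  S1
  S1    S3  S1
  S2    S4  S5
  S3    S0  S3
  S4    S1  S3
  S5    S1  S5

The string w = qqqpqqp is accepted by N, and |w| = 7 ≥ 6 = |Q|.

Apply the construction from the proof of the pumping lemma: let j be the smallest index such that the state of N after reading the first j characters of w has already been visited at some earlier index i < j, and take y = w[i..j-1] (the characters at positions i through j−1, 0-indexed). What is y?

q

Run of N on w = q q q p q q p:
  step 0: S0  (start)
  step 1: S1  (read q: S0→S1)
  step 2: S1  (read q: S1→S1)   ← first repeat (S1 seen earlier)
  step 3: S1  (read q: S1→S1)
  step 4: S3  (read p: S1→S3)
  step 5: S3  (read q: S3→S3)
  step 6: S3  (read q: S3→S3)
  step 7: S0  (read p: S3→S0)

So i = 1, j = 2, giving x = w[0:1] = q, y = w[1:2] = q, z = w[2:7] = qpqqp.
Check: |xy| = 2 ≤ 6 and |y| = 1 ≥ 1. Reading y takes N from S1 back to S1, so every xyⁱz is accepted.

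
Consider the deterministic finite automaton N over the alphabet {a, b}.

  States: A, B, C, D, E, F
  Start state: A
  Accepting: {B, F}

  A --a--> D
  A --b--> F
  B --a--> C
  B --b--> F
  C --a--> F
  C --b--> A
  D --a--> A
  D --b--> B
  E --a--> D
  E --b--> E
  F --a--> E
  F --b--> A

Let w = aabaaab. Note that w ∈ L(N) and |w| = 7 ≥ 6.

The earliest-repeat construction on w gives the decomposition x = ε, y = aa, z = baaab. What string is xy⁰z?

xy⁰z = xz = ε·baaab = baaab.
Reading y = aa takes N from A back to A, so after x the machine is still in A, and z then leads to the accepting state F. Hence baaab ∈ L(N).

baaab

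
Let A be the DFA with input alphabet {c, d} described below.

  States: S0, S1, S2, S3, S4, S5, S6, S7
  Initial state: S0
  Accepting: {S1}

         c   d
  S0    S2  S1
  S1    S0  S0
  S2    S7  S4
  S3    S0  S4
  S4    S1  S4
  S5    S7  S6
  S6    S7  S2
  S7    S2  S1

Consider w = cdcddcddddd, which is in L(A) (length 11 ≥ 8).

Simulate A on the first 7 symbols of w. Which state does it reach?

Run of A on the first 7 characters of w = c d c d d c d:
  step 0: S0  (start)
  step 1: S2  (read c: S0→S2)
  step 2: S4  (read d: S2→S4)
  step 3: S1  (read c: S4→S1)
  step 4: S0  (read d: S1→S0)
  step 5: S1  (read d: S0→S1)
  step 6: S0  (read c: S1→S0)
  step 7: S1  (read d: S0→S1)

After reading 7 characters, A is in state S1.

S1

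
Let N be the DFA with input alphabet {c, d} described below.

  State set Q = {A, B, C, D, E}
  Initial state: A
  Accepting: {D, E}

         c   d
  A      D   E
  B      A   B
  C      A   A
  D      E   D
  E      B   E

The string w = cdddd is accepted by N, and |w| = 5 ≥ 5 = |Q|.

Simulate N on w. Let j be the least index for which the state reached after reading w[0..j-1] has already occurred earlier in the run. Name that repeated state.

Run of N on w = c d d d d:
  step 0: A  (start)
  step 1: D  (read c: A→D)
  step 2: D  (read d: D→D)   ← first repeat (D seen earlier)
  step 3: D  (read d: D→D)
  step 4: D  (read d: D→D)
  step 5: D  (read d: D→D)

The earliest repeat is at step j = 2: N is in D, which it already visited at step i = 1.
Pumping length from the standard proof: p = 5 (the number of states). The repeated state found above gives |xy| = j ≤ 5 and |y| = j − i ≥ 1.

D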